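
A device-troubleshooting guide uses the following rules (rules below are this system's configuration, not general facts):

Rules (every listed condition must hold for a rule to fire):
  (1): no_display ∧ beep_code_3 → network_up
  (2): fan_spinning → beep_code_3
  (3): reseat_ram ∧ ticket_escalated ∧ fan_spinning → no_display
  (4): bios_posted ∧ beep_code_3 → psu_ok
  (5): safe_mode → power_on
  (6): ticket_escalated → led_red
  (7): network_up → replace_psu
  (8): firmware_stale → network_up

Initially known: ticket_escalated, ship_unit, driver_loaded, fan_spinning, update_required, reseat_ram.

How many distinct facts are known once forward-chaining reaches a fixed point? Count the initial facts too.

11

[1] (2) [fan_spinning → beep_code_3]; (3) [reseat_ram ∧ ticket_escalated ∧ fan_spinning → no_display]; (6) [ticket_escalated → led_red]. ⇒ new: beep_code_3, no_display, led_red.
[2] (1) [no_display ∧ beep_code_3 → network_up]. ⇒ new: network_up.
[3] (7) [network_up → replace_psu]. ⇒ new: replace_psu.
Closure: {beep_code_3, driver_loaded, fan_spinning, led_red, network_up, no_display, replace_psu, reseat_ram, ship_unit, ticket_escalated, update_required} — 11 facts.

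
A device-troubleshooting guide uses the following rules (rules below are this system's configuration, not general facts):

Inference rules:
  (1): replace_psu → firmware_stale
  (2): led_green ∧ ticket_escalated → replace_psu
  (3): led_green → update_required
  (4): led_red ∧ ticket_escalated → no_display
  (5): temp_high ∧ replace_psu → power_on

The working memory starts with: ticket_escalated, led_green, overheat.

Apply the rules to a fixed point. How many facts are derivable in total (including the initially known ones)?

Round 1 — (2), (3), derive replace_psu, update_required.
Round 2 — (1), derive firmware_stale.
Closure: {firmware_stale, led_green, overheat, replace_psu, ticket_escalated, update_required} — 6 facts.

6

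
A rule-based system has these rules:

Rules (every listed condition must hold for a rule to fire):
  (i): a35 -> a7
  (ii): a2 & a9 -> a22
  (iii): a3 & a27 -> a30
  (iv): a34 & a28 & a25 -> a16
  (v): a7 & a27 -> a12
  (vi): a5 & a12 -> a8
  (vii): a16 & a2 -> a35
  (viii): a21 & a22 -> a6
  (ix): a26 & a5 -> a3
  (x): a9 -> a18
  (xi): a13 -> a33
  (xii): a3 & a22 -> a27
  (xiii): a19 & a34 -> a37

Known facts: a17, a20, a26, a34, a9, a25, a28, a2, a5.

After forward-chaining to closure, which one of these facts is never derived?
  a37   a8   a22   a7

Round 1 — (ii), (iv), (ix), (x), derive a22, a16, a3, a18.
Round 2 — (vii), (xii), derive a35, a27.
Round 3 — (i), (iii), derive a7, a30.
Round 4 — (v), derive a12.
Round 5 — (vi), derive a8.
Derived: a7 (round 3), a8 (round 5), a22 (round 1). a37 never appears in any round.

a37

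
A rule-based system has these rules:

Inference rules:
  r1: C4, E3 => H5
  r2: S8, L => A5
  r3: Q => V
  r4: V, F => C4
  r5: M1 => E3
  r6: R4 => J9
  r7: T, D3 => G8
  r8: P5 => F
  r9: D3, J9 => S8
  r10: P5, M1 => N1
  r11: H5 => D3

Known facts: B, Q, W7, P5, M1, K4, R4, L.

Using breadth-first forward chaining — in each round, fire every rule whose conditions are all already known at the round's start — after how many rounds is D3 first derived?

Round 1: r3 [Q => V]; r5 [M1 => E3]; r6 [R4 => J9]; r8 [P5 => F]; r10 [P5, M1 => N1]. New: V, E3, J9, F, N1.
Round 2: r4 [V, F => C4]. New: C4.
Round 3: r1 [C4, E3 => H5]. New: H5.
Round 4: r11 [H5 => D3]. New: D3.
D3 first appears in round 4.

4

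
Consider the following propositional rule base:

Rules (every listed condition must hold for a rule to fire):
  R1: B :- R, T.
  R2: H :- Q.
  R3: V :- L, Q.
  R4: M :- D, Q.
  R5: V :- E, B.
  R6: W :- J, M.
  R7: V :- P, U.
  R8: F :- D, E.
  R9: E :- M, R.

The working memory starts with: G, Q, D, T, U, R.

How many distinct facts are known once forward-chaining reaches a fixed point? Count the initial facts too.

Round 1 fires R1, R2, R4, giving B, H, M.
Round 2 fires R9, giving E.
Round 3 fires R5, R8, giving V, F.
Closure: {B, D, E, F, G, H, M, Q, R, T, U, V} — 12 facts.

12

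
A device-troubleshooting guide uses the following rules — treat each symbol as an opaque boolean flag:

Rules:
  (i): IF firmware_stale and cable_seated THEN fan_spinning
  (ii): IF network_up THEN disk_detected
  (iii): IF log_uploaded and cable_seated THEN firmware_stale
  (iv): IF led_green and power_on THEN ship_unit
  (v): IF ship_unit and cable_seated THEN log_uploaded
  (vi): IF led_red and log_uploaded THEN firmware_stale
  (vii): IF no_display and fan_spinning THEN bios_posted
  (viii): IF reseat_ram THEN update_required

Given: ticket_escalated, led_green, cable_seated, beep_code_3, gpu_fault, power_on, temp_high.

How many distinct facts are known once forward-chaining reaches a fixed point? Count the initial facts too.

11

Round 1 — (iv), derive ship_unit.
Round 2 — (v), derive log_uploaded.
Round 3 — (iii), derive firmware_stale.
Round 4 — (i), derive fan_spinning.
Closure: {beep_code_3, cable_seated, fan_spinning, firmware_stale, gpu_fault, led_green, log_uploaded, power_on, ship_unit, temp_high, ticket_escalated} — 11 facts.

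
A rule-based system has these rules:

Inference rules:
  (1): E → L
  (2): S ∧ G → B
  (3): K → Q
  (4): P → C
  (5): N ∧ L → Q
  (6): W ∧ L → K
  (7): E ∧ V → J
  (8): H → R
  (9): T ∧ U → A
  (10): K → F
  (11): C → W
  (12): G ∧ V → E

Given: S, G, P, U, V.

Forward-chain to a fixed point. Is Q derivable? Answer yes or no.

yes

Round 1: (2) [S ∧ G → B]; (4) [P → C]; (12) [G ∧ V → E]. New: B, C, E.
Round 2: (1) [E → L]; (7) [E ∧ V → J]; (11) [C → W]. New: L, J, W.
Round 3: (6) [W ∧ L → K]. New: K.
Round 4: (3) [K → Q]; (10) [K → F]. New: Q, F.
Q appears in round 4, so it is derivable.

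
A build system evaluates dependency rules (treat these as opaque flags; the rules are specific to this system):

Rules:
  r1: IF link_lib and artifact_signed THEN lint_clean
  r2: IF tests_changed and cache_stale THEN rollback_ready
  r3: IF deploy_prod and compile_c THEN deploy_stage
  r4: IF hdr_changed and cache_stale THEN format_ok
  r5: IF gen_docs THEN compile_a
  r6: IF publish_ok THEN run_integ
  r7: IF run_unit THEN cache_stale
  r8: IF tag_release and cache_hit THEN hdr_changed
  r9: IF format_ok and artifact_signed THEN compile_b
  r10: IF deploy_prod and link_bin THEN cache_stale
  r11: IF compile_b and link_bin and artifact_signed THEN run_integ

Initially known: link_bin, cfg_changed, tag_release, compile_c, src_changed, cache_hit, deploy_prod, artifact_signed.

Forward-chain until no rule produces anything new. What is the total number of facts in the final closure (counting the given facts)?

Round 1 fires r3, r8, r10, giving deploy_stage, hdr_changed, cache_stale.
Round 2 fires r4, giving format_ok.
Round 3 fires r9, giving compile_b.
Round 4 fires r11, giving run_integ.
Closure: {artifact_signed, cache_hit, cache_stale, cfg_changed, compile_b, compile_c, deploy_prod, deploy_stage, format_ok, hdr_changed, link_bin, run_integ, src_changed, tag_release} — 14 facts.

14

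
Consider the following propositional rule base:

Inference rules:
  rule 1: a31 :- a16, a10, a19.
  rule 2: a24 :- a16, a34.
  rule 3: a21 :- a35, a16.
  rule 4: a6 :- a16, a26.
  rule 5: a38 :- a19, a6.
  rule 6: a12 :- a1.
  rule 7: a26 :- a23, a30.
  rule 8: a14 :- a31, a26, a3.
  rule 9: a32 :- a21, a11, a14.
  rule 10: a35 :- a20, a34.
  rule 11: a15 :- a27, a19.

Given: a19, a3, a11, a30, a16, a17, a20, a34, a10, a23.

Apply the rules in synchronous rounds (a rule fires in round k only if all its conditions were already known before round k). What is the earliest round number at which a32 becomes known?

3

Round 1: rule 1 [a31 :- a16, a10, a19.]; rule 2 [a24 :- a16, a34.]; rule 7 [a26 :- a23, a30.]; rule 10 [a35 :- a20, a34.]. New: a31, a24, a26, a35.
Round 2: rule 3 [a21 :- a35, a16.]; rule 4 [a6 :- a16, a26.]; rule 8 [a14 :- a31, a26, a3.]. New: a21, a6, a14.
Round 3: rule 5 [a38 :- a19, a6.]; rule 9 [a32 :- a21, a11, a14.]. New: a38, a32.
a32 first appears in round 3.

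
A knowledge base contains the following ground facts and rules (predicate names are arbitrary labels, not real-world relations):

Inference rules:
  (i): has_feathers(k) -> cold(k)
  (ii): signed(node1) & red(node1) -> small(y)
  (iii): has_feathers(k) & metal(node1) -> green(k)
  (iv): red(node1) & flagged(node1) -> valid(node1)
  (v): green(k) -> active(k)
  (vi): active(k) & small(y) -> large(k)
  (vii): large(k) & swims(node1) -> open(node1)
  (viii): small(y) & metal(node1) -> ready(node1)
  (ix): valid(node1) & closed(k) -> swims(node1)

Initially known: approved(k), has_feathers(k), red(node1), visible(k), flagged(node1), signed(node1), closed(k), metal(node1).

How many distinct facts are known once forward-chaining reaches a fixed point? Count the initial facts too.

17

Round 1: (i) [has_feathers(k) -> cold(k)]; (ii) [signed(node1) & red(node1) -> small(y)]; (iii) [has_feathers(k) & metal(node1) -> green(k)]; (iv) [red(node1) & flagged(node1) -> valid(node1)]. Adds cold(k), small(y), green(k), valid(node1).
Round 2: (v) [green(k) -> active(k)]; (viii) [small(y) & metal(node1) -> ready(node1)]; (ix) [valid(node1) & closed(k) -> swims(node1)]. Adds active(k), ready(node1), swims(node1).
Round 3: (vi) [active(k) & small(y) -> large(k)]. Adds large(k).
Round 4: (vii) [large(k) & swims(node1) -> open(node1)]. Adds open(node1).
Closure: {active(k), approved(k), closed(k), cold(k), flagged(node1), green(k), has_feathers(k), large(k), metal(node1), open(node1), ready(node1), red(node1), signed(node1), small(y), swims(node1), valid(node1), visible(k)} — 17 facts.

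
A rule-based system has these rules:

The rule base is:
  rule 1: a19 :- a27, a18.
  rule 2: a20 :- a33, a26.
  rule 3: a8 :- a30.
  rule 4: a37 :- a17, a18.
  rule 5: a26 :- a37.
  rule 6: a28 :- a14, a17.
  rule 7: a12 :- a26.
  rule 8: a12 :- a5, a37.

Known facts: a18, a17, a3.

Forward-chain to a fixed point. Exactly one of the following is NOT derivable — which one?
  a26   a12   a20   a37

a20

Round 1: rule 4 [a37 :- a17, a18.]. New: a37.
Round 2: rule 5 [a26 :- a37.]. New: a26.
Round 3: rule 7 [a12 :- a26.]. New: a12.
Derived: a12 (round 3), a37 (round 1), a26 (round 2). a20 never appears in any round.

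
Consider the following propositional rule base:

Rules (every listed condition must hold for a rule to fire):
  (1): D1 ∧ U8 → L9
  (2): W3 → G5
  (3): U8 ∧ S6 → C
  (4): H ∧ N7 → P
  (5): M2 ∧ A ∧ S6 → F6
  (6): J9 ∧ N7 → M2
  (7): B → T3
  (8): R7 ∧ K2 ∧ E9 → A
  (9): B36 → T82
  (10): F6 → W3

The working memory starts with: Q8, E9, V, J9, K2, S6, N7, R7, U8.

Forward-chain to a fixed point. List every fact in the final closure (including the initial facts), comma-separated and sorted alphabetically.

A, C, E9, F6, G5, J9, K2, M2, N7, Q8, R7, S6, U8, V, W3

Round 1: (3) [U8 ∧ S6 → C]; (6) [J9 ∧ N7 → M2]; (8) [R7 ∧ K2 ∧ E9 → A]. New: C, M2, A.
Round 2: (5) [M2 ∧ A ∧ S6 → F6]. New: F6.
Round 3: (10) [F6 → W3]. New: W3.
Round 4: (2) [W3 → G5]. New: G5.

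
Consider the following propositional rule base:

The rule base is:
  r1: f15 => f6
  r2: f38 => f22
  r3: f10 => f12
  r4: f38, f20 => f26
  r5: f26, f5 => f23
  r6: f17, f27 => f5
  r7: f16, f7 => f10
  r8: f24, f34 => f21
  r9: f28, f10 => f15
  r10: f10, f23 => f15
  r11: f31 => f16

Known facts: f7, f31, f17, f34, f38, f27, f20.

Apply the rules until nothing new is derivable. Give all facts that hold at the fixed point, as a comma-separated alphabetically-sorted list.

f10, f12, f15, f16, f17, f20, f22, f23, f26, f27, f31, f34, f38, f5, f6, f7

Round 1: r2 [f38 => f22]; r4 [f38, f20 => f26]; r6 [f17, f27 => f5]; r11 [f31 => f16]. New: f22, f26, f5, f16.
Round 2: r5 [f26, f5 => f23]; r7 [f16, f7 => f10]. New: f23, f10.
Round 3: r3 [f10 => f12]; r10 [f10, f23 => f15]. New: f12, f15.
Round 4: r1 [f15 => f6]. New: f6.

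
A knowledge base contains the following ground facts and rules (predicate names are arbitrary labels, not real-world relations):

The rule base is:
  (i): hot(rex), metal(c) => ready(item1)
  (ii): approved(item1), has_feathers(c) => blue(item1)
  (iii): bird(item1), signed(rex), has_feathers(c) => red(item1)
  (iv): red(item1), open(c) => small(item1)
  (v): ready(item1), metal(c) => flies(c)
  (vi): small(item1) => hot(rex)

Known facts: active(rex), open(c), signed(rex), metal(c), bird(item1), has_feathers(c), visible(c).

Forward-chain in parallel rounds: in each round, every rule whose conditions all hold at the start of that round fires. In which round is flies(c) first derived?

5

Round 1 — (iii), derive red(item1).
Round 2 — (iv), derive small(item1).
Round 3 — (vi), derive hot(rex).
Round 4 — (i), derive ready(item1).
Round 5 — (v), derive flies(c).
flies(c) first appears in round 5.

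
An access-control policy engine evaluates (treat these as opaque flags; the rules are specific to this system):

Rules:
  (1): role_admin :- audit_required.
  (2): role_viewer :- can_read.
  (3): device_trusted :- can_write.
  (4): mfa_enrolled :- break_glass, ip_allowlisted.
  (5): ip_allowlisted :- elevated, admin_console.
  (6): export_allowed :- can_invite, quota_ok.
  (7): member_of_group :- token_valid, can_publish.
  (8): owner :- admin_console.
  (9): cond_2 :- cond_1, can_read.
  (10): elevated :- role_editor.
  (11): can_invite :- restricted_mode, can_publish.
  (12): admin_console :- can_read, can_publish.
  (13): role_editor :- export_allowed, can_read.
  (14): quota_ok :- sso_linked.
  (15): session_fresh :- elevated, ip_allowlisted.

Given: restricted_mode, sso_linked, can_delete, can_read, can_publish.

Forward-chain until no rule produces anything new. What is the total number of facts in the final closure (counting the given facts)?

Round 1: (2) [role_viewer :- can_read.]; (11) [can_invite :- restricted_mode, can_publish.]; (12) [admin_console :- can_read, can_publish.]; (14) [quota_ok :- sso_linked.]. New: role_viewer, can_invite, admin_console, quota_ok.
Round 2: (6) [export_allowed :- can_invite, quota_ok.]; (8) [owner :- admin_console.]. New: export_allowed, owner.
Round 3: (13) [role_editor :- export_allowed, can_read.]. New: role_editor.
Round 4: (10) [elevated :- role_editor.]. New: elevated.
Round 5: (5) [ip_allowlisted :- elevated, admin_console.]. New: ip_allowlisted.
Round 6: (15) [session_fresh :- elevated, ip_allowlisted.]. New: session_fresh.
Closure: {admin_console, can_delete, can_invite, can_publish, can_read, elevated, export_allowed, ip_allowlisted, owner, quota_ok, restricted_mode, role_editor, role_viewer, session_fresh, sso_linked} — 15 facts.

15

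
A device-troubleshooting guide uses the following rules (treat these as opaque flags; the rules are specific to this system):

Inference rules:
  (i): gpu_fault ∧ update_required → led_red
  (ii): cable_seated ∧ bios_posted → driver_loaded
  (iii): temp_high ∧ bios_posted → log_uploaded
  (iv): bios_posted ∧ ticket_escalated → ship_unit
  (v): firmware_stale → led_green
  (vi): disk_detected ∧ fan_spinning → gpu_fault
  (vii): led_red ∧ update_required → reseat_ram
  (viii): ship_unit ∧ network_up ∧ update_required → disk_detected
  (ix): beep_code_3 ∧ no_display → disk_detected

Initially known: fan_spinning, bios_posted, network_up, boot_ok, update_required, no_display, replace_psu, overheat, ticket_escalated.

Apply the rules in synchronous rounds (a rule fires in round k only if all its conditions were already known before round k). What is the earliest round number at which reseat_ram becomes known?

5

Round 1: (iv) [bios_posted ∧ ticket_escalated → ship_unit]. Adds ship_unit.
Round 2: (viii) [ship_unit ∧ network_up ∧ update_required → disk_detected]. Adds disk_detected.
Round 3: (vi) [disk_detected ∧ fan_spinning → gpu_fault]. Adds gpu_fault.
Round 4: (i) [gpu_fault ∧ update_required → led_red]. Adds led_red.
Round 5: (vii) [led_red ∧ update_required → reseat_ram]. Adds reseat_ram.
reseat_ram first appears in round 5.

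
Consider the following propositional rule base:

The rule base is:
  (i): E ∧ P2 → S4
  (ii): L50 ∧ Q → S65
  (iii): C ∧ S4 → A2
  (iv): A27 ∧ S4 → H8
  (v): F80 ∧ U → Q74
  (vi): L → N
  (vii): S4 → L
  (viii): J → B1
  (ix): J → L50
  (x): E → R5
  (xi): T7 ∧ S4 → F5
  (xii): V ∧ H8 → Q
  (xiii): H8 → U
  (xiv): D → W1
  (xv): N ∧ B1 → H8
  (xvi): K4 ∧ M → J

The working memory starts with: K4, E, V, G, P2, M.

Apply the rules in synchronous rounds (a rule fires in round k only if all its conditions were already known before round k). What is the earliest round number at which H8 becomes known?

4

[1] (i) [E ∧ P2 → S4]; (x) [E → R5]; (xvi) [K4 ∧ M → J]. ⇒ new: S4, R5, J.
[2] (vii) [S4 → L]; (viii) [J → B1]; (ix) [J → L50]. ⇒ new: L, B1, L50.
[3] (vi) [L → N]. ⇒ new: N.
[4] (xv) [N ∧ B1 → H8]. ⇒ new: H8.
H8 first appears in round 4.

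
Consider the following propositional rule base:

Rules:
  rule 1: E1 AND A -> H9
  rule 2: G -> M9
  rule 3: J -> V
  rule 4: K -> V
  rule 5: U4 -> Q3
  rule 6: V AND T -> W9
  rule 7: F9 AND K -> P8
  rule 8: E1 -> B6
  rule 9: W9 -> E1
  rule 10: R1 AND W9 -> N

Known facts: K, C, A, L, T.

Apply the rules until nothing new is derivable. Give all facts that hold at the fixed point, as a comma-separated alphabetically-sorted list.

Round 1 fires rule 4, giving V.
Round 2 fires rule 6, giving W9.
Round 3 fires rule 9, giving E1.
Round 4 fires rule 1, rule 8, giving H9, B6.

A, B6, C, E1, H9, K, L, T, V, W9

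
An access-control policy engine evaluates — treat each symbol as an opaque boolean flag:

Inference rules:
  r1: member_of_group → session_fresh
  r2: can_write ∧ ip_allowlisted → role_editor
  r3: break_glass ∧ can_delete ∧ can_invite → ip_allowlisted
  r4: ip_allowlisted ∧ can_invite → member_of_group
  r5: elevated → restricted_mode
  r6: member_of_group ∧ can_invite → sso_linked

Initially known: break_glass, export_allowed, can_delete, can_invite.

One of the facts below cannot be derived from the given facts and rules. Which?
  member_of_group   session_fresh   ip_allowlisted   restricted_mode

restricted_mode

Round 1 — r3, derive ip_allowlisted.
Round 2 — r4, derive member_of_group.
Round 3 — r1, r6, derive session_fresh, sso_linked.
Derived: session_fresh (round 3), member_of_group (round 2), ip_allowlisted (round 1). restricted_mode never appears in any round.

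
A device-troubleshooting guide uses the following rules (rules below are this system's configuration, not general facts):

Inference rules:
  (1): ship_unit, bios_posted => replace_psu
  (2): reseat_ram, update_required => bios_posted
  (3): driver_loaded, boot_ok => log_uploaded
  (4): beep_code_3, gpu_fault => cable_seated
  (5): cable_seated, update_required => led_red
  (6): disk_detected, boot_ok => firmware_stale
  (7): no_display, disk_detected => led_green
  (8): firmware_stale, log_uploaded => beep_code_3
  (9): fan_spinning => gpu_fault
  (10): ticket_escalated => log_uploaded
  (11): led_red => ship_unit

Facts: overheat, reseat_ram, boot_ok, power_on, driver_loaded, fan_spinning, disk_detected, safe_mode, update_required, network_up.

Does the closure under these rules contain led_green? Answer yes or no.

Round 1: (2) [reseat_ram, update_required => bios_posted]; (3) [driver_loaded, boot_ok => log_uploaded]; (6) [disk_detected, boot_ok => firmware_stale]; (9) [fan_spinning => gpu_fault]. New: bios_posted, log_uploaded, firmware_stale, gpu_fault.
Round 2: (8) [firmware_stale, log_uploaded => beep_code_3]. New: beep_code_3.
Round 3: (4) [beep_code_3, gpu_fault => cable_seated]. New: cable_seated.
Round 4: (5) [cable_seated, update_required => led_red]. New: led_red.
Round 5: (11) [led_red => ship_unit]. New: ship_unit.
Round 6: (1) [ship_unit, bios_posted => replace_psu]. New: replace_psu.
Fixed point reached. led_green is concluded only by (7); (7) needs no_display (never derived).

no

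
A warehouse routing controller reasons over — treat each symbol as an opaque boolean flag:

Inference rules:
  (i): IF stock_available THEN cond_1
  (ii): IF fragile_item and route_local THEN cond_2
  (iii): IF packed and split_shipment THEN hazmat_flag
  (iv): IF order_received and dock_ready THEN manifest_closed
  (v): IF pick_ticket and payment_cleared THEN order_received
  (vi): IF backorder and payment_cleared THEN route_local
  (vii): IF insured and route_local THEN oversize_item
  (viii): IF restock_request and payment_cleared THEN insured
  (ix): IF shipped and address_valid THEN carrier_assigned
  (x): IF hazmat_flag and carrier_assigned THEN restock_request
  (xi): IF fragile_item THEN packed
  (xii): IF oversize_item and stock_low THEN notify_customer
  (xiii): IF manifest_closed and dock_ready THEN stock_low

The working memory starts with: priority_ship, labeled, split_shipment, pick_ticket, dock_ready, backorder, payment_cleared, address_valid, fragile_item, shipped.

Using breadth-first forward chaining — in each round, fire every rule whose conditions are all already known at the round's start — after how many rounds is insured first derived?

4

Round 1 fires (v), (vi), (ix), (xi), giving order_received, route_local, carrier_assigned, packed.
Round 2 fires (ii), (iii), (iv), giving cond_2, hazmat_flag, manifest_closed.
Round 3 fires (x), (xiii), giving restock_request, stock_low.
Round 4 fires (viii), giving insured.
insured first appears in round 4.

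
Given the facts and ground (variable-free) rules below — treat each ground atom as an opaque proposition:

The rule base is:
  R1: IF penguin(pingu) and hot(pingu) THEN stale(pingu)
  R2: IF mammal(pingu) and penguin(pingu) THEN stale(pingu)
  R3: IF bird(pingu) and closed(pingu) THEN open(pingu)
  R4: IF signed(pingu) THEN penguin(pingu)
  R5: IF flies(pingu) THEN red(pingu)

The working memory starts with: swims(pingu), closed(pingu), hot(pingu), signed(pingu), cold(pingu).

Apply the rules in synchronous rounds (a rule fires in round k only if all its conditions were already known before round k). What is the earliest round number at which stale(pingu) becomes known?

[1] R4 [IF signed(pingu) THEN penguin(pingu)]. ⇒ new: penguin(pingu).
[2] R1 [IF penguin(pingu) and hot(pingu) THEN stale(pingu)]. ⇒ new: stale(pingu).
stale(pingu) first appears in round 2.

2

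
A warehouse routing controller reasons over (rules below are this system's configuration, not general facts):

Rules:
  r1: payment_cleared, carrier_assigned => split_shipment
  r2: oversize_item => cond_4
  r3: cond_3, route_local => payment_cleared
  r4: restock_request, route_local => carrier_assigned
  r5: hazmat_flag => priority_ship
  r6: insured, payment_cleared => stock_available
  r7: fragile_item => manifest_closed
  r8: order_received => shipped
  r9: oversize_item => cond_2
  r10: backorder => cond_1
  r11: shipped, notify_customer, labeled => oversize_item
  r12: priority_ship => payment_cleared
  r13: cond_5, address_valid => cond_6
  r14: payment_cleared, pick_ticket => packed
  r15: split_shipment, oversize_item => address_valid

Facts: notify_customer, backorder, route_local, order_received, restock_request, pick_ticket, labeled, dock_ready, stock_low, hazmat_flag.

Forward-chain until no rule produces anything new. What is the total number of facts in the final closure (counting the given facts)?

Round 1 — r4, r5, r8, r10, derive carrier_assigned, priority_ship, shipped, cond_1.
Round 2 — r11, r12, derive oversize_item, payment_cleared.
Round 3 — r1, r2, r9, r14, derive split_shipment, cond_4, cond_2, packed.
Round 4 — r15, derive address_valid.
Closure: {address_valid, backorder, carrier_assigned, cond_1, cond_2, cond_4, dock_ready, hazmat_flag, labeled, notify_customer, order_received, oversize_item, packed, payment_cleared, pick_ticket, priority_ship, restock_request, route_local, shipped, split_shipment, stock_low} — 21 facts.

21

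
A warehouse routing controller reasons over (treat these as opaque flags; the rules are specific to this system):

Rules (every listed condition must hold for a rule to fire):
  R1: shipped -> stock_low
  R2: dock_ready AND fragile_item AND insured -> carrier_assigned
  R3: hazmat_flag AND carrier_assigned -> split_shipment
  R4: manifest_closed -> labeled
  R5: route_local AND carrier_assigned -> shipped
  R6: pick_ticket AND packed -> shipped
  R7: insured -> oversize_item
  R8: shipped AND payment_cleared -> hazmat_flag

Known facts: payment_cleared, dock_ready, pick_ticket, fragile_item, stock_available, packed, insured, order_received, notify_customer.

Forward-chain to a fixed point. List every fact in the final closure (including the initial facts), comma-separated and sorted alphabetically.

carrier_assigned, dock_ready, fragile_item, hazmat_flag, insured, notify_customer, order_received, oversize_item, packed, payment_cleared, pick_ticket, shipped, split_shipment, stock_available, stock_low

Round 1: R2 [dock_ready AND fragile_item AND insured -> carrier_assigned]; R6 [pick_ticket AND packed -> shipped]; R7 [insured -> oversize_item]. New: carrier_assigned, shipped, oversize_item.
Round 2: R1 [shipped -> stock_low]; R8 [shipped AND payment_cleared -> hazmat_flag]. New: stock_low, hazmat_flag.
Round 3: R3 [hazmat_flag AND carrier_assigned -> split_shipment]. New: split_shipment.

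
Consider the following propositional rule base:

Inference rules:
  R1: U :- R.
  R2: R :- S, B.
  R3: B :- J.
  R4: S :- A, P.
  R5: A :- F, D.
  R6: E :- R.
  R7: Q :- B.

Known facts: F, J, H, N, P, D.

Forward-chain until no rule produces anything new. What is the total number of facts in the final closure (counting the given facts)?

Round 1 fires R3, R5, giving B, A.
Round 2 fires R4, R7, giving S, Q.
Round 3 fires R2, giving R.
Round 4 fires R1, R6, giving U, E.
Closure: {A, B, D, E, F, H, J, N, P, Q, R, S, U} — 13 facts.

13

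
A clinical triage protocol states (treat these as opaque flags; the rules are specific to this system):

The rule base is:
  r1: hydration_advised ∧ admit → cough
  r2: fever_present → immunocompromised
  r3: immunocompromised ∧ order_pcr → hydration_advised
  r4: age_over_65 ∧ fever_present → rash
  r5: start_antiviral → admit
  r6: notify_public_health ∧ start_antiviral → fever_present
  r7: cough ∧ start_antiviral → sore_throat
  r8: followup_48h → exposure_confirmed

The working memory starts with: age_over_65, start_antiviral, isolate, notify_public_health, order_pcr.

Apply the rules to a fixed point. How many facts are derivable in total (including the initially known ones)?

12

Round 1: r5 [start_antiviral → admit]; r6 [notify_public_health ∧ start_antiviral → fever_present]. Adds admit, fever_present.
Round 2: r2 [fever_present → immunocompromised]; r4 [age_over_65 ∧ fever_present → rash]. Adds immunocompromised, rash.
Round 3: r3 [immunocompromised ∧ order_pcr → hydration_advised]. Adds hydration_advised.
Round 4: r1 [hydration_advised ∧ admit → cough]. Adds cough.
Round 5: r7 [cough ∧ start_antiviral → sore_throat]. Adds sore_throat.
Closure: {admit, age_over_65, cough, fever_present, hydration_advised, immunocompromised, isolate, notify_public_health, order_pcr, rash, sore_throat, start_antiviral} — 12 facts.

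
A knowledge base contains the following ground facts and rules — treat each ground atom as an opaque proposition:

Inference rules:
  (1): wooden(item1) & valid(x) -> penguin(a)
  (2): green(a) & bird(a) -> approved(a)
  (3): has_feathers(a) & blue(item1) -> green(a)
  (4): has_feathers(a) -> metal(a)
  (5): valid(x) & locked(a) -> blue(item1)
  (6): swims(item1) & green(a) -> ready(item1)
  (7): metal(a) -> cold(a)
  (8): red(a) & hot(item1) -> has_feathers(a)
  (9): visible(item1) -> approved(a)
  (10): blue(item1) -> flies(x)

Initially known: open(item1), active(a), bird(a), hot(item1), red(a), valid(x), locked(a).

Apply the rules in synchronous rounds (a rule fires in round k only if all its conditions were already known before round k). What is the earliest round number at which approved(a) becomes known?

3

Round 1 fires (5), (8), giving blue(item1), has_feathers(a).
Round 2 fires (3), (4), (10), giving green(a), metal(a), flies(x).
Round 3 fires (2), (7), giving approved(a), cold(a).
approved(a) first appears in round 3.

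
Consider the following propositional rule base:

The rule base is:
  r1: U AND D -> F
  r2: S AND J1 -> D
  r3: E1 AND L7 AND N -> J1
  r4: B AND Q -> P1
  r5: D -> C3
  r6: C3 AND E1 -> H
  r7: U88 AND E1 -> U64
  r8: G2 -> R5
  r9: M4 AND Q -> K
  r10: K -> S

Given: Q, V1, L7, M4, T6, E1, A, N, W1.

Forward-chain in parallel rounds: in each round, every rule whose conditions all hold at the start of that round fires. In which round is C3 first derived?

4

Round 1 — r3, r9, derive J1, K.
Round 2 — r10, derive S.
Round 3 — r2, derive D.
Round 4 — r5, derive C3.
C3 first appears in round 4.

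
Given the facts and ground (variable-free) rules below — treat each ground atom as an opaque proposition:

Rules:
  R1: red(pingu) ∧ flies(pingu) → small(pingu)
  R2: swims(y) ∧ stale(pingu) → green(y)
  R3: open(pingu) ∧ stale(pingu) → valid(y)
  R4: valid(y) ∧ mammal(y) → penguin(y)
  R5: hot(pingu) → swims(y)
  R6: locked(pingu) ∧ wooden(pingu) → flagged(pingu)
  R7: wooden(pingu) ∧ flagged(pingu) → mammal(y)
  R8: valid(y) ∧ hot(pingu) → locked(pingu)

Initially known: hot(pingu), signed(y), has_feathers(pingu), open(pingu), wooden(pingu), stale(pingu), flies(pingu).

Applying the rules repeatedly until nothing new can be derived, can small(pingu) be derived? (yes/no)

Round 1: R3 [open(pingu) ∧ stale(pingu) → valid(y)]; R5 [hot(pingu) → swims(y)]. New: valid(y), swims(y).
Round 2: R2 [swims(y) ∧ stale(pingu) → green(y)]; R8 [valid(y) ∧ hot(pingu) → locked(pingu)]. New: green(y), locked(pingu).
Round 3: R6 [locked(pingu) ∧ wooden(pingu) → flagged(pingu)]. New: flagged(pingu).
Round 4: R7 [wooden(pingu) ∧ flagged(pingu) → mammal(y)]. New: mammal(y).
Round 5: R4 [valid(y) ∧ mammal(y) → penguin(y)]. New: penguin(y).
Fixed point reached. small(pingu) is concluded only by R1; R1 needs red(pingu) (never derived).

no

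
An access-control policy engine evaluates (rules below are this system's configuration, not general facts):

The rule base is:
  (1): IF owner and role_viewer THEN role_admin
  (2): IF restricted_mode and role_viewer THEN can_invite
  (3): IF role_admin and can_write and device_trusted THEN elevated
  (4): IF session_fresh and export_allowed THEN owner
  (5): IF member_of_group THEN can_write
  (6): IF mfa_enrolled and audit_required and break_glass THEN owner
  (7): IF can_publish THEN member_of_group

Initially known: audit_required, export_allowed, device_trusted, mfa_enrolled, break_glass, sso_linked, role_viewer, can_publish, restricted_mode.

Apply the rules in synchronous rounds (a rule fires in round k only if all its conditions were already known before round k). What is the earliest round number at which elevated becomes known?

[1] (2) [IF restricted_mode and role_viewer THEN can_invite]; (6) [IF mfa_enrolled and audit_required and break_glass THEN owner]; (7) [IF can_publish THEN member_of_group]. ⇒ new: can_invite, owner, member_of_group.
[2] (1) [IF owner and role_viewer THEN role_admin]; (5) [IF member_of_group THEN can_write]. ⇒ new: role_admin, can_write.
[3] (3) [IF role_admin and can_write and device_trusted THEN elevated]. ⇒ new: elevated.
elevated first appears in round 3.

3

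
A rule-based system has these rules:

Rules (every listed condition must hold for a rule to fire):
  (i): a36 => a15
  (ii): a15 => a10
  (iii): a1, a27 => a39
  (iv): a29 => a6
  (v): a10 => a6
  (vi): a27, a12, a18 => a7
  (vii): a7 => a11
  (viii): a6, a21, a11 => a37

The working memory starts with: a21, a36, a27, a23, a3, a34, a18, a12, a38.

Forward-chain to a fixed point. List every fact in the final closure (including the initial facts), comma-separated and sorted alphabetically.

a10, a11, a12, a15, a18, a21, a23, a27, a3, a34, a36, a37, a38, a6, a7

Round 1: (i) [a36 => a15]; (vi) [a27, a12, a18 => a7]. Adds a15, a7.
Round 2: (ii) [a15 => a10]; (vii) [a7 => a11]. Adds a10, a11.
Round 3: (v) [a10 => a6]. Adds a6.
Round 4: (viii) [a6, a21, a11 => a37]. Adds a37.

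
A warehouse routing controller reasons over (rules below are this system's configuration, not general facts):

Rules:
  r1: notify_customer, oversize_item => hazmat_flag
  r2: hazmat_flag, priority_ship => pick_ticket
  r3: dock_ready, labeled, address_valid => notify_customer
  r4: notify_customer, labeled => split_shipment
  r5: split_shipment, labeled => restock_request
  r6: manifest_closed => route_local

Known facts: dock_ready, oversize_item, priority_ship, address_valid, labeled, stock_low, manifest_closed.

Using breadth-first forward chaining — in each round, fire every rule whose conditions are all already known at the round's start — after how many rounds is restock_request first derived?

3

Round 1: r3 [dock_ready, labeled, address_valid => notify_customer]; r6 [manifest_closed => route_local]. New: notify_customer, route_local.
Round 2: r1 [notify_customer, oversize_item => hazmat_flag]; r4 [notify_customer, labeled => split_shipment]. New: hazmat_flag, split_shipment.
Round 3: r2 [hazmat_flag, priority_ship => pick_ticket]; r5 [split_shipment, labeled => restock_request]. New: pick_ticket, restock_request.
restock_request first appears in round 3.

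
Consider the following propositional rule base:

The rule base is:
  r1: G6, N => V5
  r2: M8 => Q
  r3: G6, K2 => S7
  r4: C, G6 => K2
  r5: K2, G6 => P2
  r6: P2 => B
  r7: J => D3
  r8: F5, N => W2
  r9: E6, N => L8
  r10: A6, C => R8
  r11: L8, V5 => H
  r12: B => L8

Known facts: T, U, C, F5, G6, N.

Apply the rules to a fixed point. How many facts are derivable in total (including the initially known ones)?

14

Round 1: r1 [G6, N => V5]; r4 [C, G6 => K2]; r8 [F5, N => W2]. Adds V5, K2, W2.
Round 2: r3 [G6, K2 => S7]; r5 [K2, G6 => P2]. Adds S7, P2.
Round 3: r6 [P2 => B]. Adds B.
Round 4: r12 [B => L8]. Adds L8.
Round 5: r11 [L8, V5 => H]. Adds H.
Closure: {B, C, F5, G6, H, K2, L8, N, P2, S7, T, U, V5, W2} — 14 facts.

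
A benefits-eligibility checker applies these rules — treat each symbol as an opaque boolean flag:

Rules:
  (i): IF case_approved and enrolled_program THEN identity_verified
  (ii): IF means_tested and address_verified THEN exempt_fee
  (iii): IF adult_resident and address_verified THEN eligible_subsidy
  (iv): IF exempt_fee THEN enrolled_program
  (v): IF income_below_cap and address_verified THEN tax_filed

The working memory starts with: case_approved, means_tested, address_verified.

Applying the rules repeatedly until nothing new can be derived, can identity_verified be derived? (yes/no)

Round 1 fires (ii), giving exempt_fee.
Round 2 fires (iv), giving enrolled_program.
Round 3 fires (i), giving identity_verified.
identity_verified appears in round 3, so it is derivable.

yes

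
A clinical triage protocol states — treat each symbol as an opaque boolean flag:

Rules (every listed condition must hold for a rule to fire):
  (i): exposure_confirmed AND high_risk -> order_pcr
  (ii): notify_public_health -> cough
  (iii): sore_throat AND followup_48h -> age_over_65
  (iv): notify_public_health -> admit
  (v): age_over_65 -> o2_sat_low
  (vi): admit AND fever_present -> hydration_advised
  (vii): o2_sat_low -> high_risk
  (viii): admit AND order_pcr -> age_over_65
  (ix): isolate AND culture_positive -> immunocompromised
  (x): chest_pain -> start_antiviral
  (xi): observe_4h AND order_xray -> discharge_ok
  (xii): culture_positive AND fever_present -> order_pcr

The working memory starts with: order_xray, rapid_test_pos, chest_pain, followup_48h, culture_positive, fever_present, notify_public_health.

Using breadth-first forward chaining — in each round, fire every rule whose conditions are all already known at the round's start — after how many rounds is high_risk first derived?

Round 1: (ii) [notify_public_health -> cough]; (iv) [notify_public_health -> admit]; (x) [chest_pain -> start_antiviral]; (xii) [culture_positive AND fever_present -> order_pcr]. New: cough, admit, start_antiviral, order_pcr.
Round 2: (vi) [admit AND fever_present -> hydration_advised]; (viii) [admit AND order_pcr -> age_over_65]. New: hydration_advised, age_over_65.
Round 3: (v) [age_over_65 -> o2_sat_low]. New: o2_sat_low.
Round 4: (vii) [o2_sat_low -> high_risk]. New: high_risk.
high_risk first appears in round 4.

4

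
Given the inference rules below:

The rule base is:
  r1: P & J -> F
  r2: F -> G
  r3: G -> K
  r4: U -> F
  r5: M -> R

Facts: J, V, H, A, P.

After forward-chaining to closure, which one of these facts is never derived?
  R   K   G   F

Round 1: r1 [P & J -> F]. Adds F.
Round 2: r2 [F -> G]. Adds G.
Round 3: r3 [G -> K]. Adds K.
Derived: F (round 1), K (round 3), G (round 2). R never appears in any round.

R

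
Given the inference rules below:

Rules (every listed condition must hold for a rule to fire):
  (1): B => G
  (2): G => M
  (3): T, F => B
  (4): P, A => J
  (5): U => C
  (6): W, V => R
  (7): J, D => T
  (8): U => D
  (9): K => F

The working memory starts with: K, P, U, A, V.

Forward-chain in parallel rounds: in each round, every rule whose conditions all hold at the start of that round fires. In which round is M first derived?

Round 1: (4) [P, A => J]; (5) [U => C]; (8) [U => D]; (9) [K => F]. Adds J, C, D, F.
Round 2: (7) [J, D => T]. Adds T.
Round 3: (3) [T, F => B]. Adds B.
Round 4: (1) [B => G]. Adds G.
Round 5: (2) [G => M]. Adds M.
M first appears in round 5.

5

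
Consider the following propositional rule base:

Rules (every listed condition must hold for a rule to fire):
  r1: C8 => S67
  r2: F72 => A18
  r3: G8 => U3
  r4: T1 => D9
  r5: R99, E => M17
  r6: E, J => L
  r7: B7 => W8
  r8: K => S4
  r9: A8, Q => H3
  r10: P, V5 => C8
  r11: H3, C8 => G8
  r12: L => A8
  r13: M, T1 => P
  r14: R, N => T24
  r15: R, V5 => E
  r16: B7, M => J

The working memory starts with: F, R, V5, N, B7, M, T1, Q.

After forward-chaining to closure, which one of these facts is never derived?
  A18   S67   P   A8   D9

Round 1 — r4, r7, r13, r14, r15, r16, derive D9, W8, P, T24, E, J.
Round 2 — r6, r10, derive L, C8.
Round 3 — r1, r12, derive S67, A8.
Round 4 — r9, derive H3.
Round 5 — r11, derive G8.
Round 6 — r3, derive U3.
Derived: P (round 1), S67 (round 3), D9 (round 1), A8 (round 3). A18 never appears in any round.

A18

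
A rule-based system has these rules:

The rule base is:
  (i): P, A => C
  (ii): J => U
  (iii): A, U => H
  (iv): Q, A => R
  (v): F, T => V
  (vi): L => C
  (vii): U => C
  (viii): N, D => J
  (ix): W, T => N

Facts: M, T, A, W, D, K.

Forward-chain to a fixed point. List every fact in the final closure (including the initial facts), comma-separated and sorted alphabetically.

A, C, D, H, J, K, M, N, T, U, W

Round 1: (ix) [W, T => N]. New: N.
Round 2: (viii) [N, D => J]. New: J.
Round 3: (ii) [J => U]. New: U.
Round 4: (iii) [A, U => H]; (vii) [U => C]. New: H, C.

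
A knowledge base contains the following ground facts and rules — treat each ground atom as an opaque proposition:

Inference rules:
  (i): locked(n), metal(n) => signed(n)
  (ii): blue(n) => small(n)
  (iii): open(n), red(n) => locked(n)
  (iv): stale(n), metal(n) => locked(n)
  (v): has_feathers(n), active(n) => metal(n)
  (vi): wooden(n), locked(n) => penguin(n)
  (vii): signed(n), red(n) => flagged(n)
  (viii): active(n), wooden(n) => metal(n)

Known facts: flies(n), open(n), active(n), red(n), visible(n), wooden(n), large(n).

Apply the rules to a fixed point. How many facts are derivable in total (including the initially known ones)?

Round 1 — (iii), (viii), derive locked(n), metal(n).
Round 2 — (i), (vi), derive signed(n), penguin(n).
Round 3 — (vii), derive flagged(n).
Closure: {active(n), flagged(n), flies(n), large(n), locked(n), metal(n), open(n), penguin(n), red(n), signed(n), visible(n), wooden(n)} — 12 facts.

12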